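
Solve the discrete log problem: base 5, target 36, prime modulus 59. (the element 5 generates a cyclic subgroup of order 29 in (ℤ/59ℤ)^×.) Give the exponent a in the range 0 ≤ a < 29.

17

Successive powers of 5 modulo 59:
  5^0=1  5^1=5  5^2=25  5^3=7  5^4=35  5^5=57
  5^6=49  5^7=9  5^8=45  5^9=48  5^10=4  5^11=20
  5^12=41  5^13=28  5^14=22  5^15=51  5^16=19  5^17=36
So 5^17 ≡ 36 (mod 59), giving a = 17.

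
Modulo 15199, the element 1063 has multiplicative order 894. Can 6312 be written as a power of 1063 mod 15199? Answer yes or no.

6312 ∈ ⟨1063⟩ iff 6312^894 ≡ 1 (mod 15199), since |⟨1063⟩| = 894.
6312^894 mod 15199 = 14926.
Since 14926 ≠ 1, 6312 does not lie in the subgroup.

no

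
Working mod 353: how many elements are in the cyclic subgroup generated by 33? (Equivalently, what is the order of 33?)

352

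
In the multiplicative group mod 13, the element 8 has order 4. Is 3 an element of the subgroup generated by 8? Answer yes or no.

no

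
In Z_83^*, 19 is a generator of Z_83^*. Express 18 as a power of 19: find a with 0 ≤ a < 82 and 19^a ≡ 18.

31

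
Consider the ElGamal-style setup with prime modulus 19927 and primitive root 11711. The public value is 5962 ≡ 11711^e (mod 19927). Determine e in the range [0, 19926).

18097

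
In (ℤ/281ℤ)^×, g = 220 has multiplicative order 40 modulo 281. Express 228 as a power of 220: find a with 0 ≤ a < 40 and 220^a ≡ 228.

Successive powers of 220 modulo 281:
  220^0=1  220^1=220  220^2=68  220^3=67  220^4=128  220^5=60
  220^6=274  220^7=146  220^8=86  220^9=93  220^10=228
So 220^10 ≡ 228 (mod 281), giving a = 10.

10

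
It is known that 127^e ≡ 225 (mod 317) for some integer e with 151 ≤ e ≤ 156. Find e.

Compute 127^151 mod 317 = 174, then multiply by 127 repeatedly:
  127^151=174  127^152=225
Found 225 at exponent 152.

152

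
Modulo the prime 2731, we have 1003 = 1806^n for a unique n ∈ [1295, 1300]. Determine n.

Compute 1806^1295 mod 2731 = 2104, then multiply by 1806 repeatedly:
  1806^1295=2104  1806^1296=1003
Found 1003 at exponent 1296.

1296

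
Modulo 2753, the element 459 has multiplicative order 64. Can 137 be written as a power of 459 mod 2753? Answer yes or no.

137 ∈ ⟨459⟩ iff 137^64 ≡ 1 (mod 2753), since |⟨459⟩| = 64.
137^64 mod 2753 = 1031.
Since 1031 ≠ 1, 137 does not lie in the subgroup.

no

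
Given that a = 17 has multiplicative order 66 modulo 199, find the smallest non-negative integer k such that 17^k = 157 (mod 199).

Baby-step giant-step with m = ceil(sqrt(66)) = 9.
Baby table (17^j mod 199 for j=0..8):
  0:1  1:17  2:90  3:137  4:140  5:191  6:63  7:76
  8:98
Giant step factor: 17^(-9) ≡ 78 (mod 199).
Scan 157·78^i mod 199 for i = 0, 1, …:
  i=0: 157   i=1: 107   i=2: 187   i=3: 59
  i=4: 25   i=5: 159   i=6: 64   i=7: 17
Match at i=7, j=1: k = 7·9 + 1 = 64.

64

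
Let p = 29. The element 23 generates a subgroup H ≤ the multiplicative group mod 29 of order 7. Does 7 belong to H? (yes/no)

7 ∈ ⟨23⟩ iff 7^7 ≡ 1 (mod 29), since |⟨23⟩| = 7.
7^7 mod 29 = 1.
Since 1 = 1, 7 lies in the subgroup.

yes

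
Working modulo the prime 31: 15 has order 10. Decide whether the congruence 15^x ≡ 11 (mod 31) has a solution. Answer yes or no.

no

⟨15⟩ has order 10; its elements mod 31 are {1, 2, 4, 8, 15, 16, 23, 27, 29, 30}.
11 is not in this set.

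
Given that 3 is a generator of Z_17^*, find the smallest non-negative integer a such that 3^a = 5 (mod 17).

Successive powers of 3 modulo 17:
  3^0=1  3^1=3  3^2=9  3^3=10  3^4=13  3^5=5
So 3^5 ≡ 5 (mod 17), giving a = 5.

5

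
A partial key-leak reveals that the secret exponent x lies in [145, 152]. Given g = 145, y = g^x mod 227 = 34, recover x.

148

Compute 145^145 mod 227 = 199, then multiply by 145 repeatedly:
  145^145=199  145^146=26  145^147=138  145^148=34
Found 34 at exponent 148.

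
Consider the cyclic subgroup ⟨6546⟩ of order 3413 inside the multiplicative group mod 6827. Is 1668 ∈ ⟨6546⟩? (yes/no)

1668 ∈ ⟨6546⟩ iff 1668^3413 ≡ 1 (mod 6827), since |⟨6546⟩| = 3413.
1668^3413 mod 6827 = 6826.
Since 6826 ≠ 1, 1668 does not lie in the subgroup.

no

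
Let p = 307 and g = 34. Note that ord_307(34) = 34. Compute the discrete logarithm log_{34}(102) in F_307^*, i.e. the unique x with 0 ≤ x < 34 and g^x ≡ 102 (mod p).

Successive powers of 34 modulo 307:
  34^0=1  34^1=34  34^2=235  34^3=8  34^4=272  34^5=38
  34^6=64  34^7=27  34^8=304  34^9=205  34^10=216  34^11=283
  34^12=105  34^13=193  34^14=115  34^15=226  34^16=9  34^17=306
  34^18=273  34^19=72  34^20=299  34^21=35  34^22=269  34^23=243
  34^24=280  34^25=3  34^26=102
So 34^26 ≡ 102 (mod 307), giving x = 26.

26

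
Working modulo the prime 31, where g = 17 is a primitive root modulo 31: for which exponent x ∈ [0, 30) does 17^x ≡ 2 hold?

Successive powers of 17 modulo 31:
  17^0=1  17^1=17  17^2=10  17^3=15  17^4=7  17^5=26
  17^6=8  17^7=12  17^8=18  17^9=27  17^10=25  17^11=22
  17^12=2
So 17^12 ≡ 2 (mod 31), giving x = 12.

12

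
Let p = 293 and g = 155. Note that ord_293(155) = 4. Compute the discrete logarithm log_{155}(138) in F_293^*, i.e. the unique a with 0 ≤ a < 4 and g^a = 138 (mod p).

3

Successive powers of 155 modulo 293:
  155^0=1  155^1=155  155^2=292  155^3=138
So 155^3 ≡ 138 (mod 293), giving a = 3.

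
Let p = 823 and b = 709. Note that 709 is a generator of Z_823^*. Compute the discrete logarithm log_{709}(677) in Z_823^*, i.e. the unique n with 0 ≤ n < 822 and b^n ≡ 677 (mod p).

Baby-step giant-step with m = ceil(sqrt(822)) = 29.
Baby table (709^j mod 823 for j=0..28):
  0:1  1:709  2:651  3:679  4:779  5:78  6:161  7:575
  8:290  9:683  10:323  11:213  12:408  13:399  14:602  15:504
  16:154  17:550  18:671  19:45  20:631  21:490  22:104  23:489
  24:218  25:661  26:362  27:705  28:284
Giant step factor: 709^(-29) ≡ 764 (mod 823).
Scan 677·764^i mod 823 for i = 0, 1, …:
  i=0: 677   i=1: 384   i=2: 388   i=3: 152
  i=4: 85   i=5: 746   i=6: 428   i=7: 261
  i=8: 238   i=9: 772     …   i=16: 187
  i=17: 489
Match at i=17, j=23: n = 17·29 + 23 = 516.

516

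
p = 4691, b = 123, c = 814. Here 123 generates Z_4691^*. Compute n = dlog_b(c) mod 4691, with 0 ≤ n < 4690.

Baby-step giant-step with m = ceil(sqrt(4690)) = 69.
Baby table (123^j mod 4691 for j=0..68):
  0:1  1:123  2:1056  3:3231  4:3369  5:1579  6:1886  7:2119
  8:2632  9:57  10:2320  11:3900  12:1218  13:4393  14:874  15:4300
  16:3508  17:4603  18:3249  19:892  20:1823  21:3752  22:1778  23:2908
  24:1168  25:2934  26:4366  27:2244  28:3934  29:709  30:2769  31:2835
  32:1571  33:902  34:3053  35:239  36:1251  37:3761  38:2885  39:3030
  40:2101  41:418  42:4504  43:454  44:4241  45:942  46:3282  47:260
  48:3834  49:2482  50:371  51:3414  52:2423  53:2496  54:2093  55:4125
  56:747  57:2752  58:744  59:2383  60:2267  61:2072  62:1542  63:2026
  64:575  65:360  66:2061  67:189  68:4483
Giant step factor: 123^(-69) ≡ 4561 (mod 4691).
Scan 814·4561^i mod 4691 for i = 0, 1, …:
  i=0: 814   i=1: 2073   i=2: 2588   i=3: 1312
  i=4: 3007   i=5: 3134   i=6: 697   i=7: 3210
  i=8: 199   i=9: 2276     …   i=14: 2562
  i=15: 1
Match at i=15, j=0: n = 15·69 + 0 = 1035.

1035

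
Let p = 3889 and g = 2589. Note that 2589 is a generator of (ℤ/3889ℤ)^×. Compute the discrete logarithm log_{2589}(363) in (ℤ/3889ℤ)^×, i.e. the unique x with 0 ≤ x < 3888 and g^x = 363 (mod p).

Baby-step giant-step with m = ceil(sqrt(3888)) = 63.
Baby table (2589^j mod 3889 for j=0..62):
  0:1  1:2589  2:2174  3:1103  4:1141  5:2298  6:3241  7:2376
  8:2955  9:832  10:3431  11:383  12:3781  13:396  14:2437  15:1435
  16:1220  17:712  18:3871  19:66  20:3647  21:3480  22:2796  23:1415
  24:3886  25:11  26:1256  27:580  28:466  29:884  30:1944  31:650
  32:2802  33:1393  34:1374  35:2740  36:324  37:2701  38:467  39:3473
  40:229  41:1753  42:54  43:3691  44:726  45:1227  46:3279  47:3533
  48:9  49:3856  50:121  51:2149  52:2491  53:1237  54:1946  55:1939
  56:3261  57:3599  58:3656  59:3447  60:2917  61:3564  62:2488
Giant step factor: 2589^(-63) ≡ 3138 (mod 3889).
Scan 363·3138^i mod 3889 for i = 0, 1, …:
  i=0: 363   i=1: 3506   i=2: 3736   i=3: 2122
  i=4: 868   i=5: 1484   i=6: 1659   i=7: 2460
  i=8: 3704   i=9: 2820     …   i=31: 2519
  i=32: 2174
Match at i=32, j=2: x = 32·63 + 2 = 2018.

2018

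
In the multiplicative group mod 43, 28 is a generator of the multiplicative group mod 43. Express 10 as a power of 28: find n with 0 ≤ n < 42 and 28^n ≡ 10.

Baby-step giant-step with m = ceil(sqrt(42)) = 7.
Baby table (28^j mod 43 for j=0..6):
  0:1  1:28  2:10  3:22  4:14  5:5  6:11
Giant step factor: 28^(-7) ≡ 37 (mod 43).
Scan 10·37^i mod 43 for i = 0, 1, …:
  i=0: 10
Match at i=0, j=2: n = 0·7 + 2 = 2.

2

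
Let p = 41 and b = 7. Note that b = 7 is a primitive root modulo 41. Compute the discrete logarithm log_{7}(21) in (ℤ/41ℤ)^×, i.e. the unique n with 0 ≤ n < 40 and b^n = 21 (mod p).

26

Successive powers of 7 modulo 41:
  7^0=1  7^1=7  7^2=8  7^3=15  7^4=23  7^5=38
  7^6=20  7^7=17  7^8=37  7^9=13  7^10=9  7^11=22
  7^12=31  7^13=12  7^14=2  7^15=14  7^16=16  7^17=30
  7^18=5  7^19=35  7^20=40  7^21=34  7^22=33  7^23=26
  7^24=18  7^25=3  7^26=21
So 7^26 ≡ 21 (mod 41), giving n = 26.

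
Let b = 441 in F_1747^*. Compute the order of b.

97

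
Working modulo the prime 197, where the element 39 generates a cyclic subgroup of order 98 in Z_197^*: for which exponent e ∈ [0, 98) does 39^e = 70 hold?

4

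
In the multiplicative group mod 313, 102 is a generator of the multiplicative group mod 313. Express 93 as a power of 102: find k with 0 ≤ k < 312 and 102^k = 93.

309

Baby-step giant-step with m = ceil(sqrt(312)) = 18.
Baby table (102^j mod 313 for j=0..17):
  0:1  1:102  2:75  3:138  4:304  5:21  6:264  7:10
  8:81  9:124  10:128  11:223  12:210  13:136  14:100  15:184
  16:301  17:28
Giant step factor: 102^(-18) ≡ 305 (mod 313).
Scan 93·305^i mod 313 for i = 0, 1, …:
  i=0: 93   i=1: 195   i=2: 5   i=3: 273
  i=4: 7   i=5: 257   i=6: 135   i=7: 172
  i=8: 189   i=9: 53     …   i=16: 61
  i=17: 138
Match at i=17, j=3: k = 17·18 + 3 = 309.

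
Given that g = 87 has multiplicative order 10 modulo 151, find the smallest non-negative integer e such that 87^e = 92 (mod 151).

9

Successive powers of 87 modulo 151:
  87^0=1  87^1=87  87^2=19  87^3=143  87^4=59  87^5=150
  87^6=64  87^7=132  87^8=8  87^9=92
So 87^9 ≡ 92 (mod 151), giving e = 9.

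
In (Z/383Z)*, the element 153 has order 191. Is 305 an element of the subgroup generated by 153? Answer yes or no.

yes

305 ∈ ⟨153⟩ iff 305^191 ≡ 1 (mod 383), since |⟨153⟩| = 191.
305^191 mod 383 = 1.
Since 1 = 1, 305 lies in the subgroup.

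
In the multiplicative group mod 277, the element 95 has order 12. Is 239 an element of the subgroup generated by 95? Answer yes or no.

no

239 ∈ ⟨95⟩ iff 239^12 ≡ 1 (mod 277), since |⟨95⟩| = 12.
239^12 mod 277 = 203.
Since 203 ≠ 1, 239 does not lie in the subgroup.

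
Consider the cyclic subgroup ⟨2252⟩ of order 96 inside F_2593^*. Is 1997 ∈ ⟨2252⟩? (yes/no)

yes

1997 ∈ ⟨2252⟩ iff 1997^96 ≡ 1 (mod 2593), since |⟨2252⟩| = 96.
1997^96 mod 2593 = 1.
Since 1 = 1, 1997 lies in the subgroup.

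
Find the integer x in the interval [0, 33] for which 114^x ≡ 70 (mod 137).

7

Compute 114^0 mod 137 = 1, then multiply by 114 repeatedly:
  114^0=1  114^1=114  114^2=118  114^3=26  114^4=87
  114^5=54  114^6=128  114^7=70
Found 70 at exponent 7.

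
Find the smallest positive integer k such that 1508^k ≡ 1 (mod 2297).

The order of 1508 must divide p − 1 = 2296 = 2^3 · 7 · 41.
Divisors: 1, 2, 4, 7, 8, 14, 28, 41, 56, 82, 164, 287, 328, 574, 1148, 2296.
Check each in increasing order: 1508^1 ≡ 1508;  1508^2 ≡ 34;  1508^4 ≡ 1156;  1508^7 ≡ 941;  1508^8 ≡ 1779;  1508^14 ≡ 1136;  1508^28 ≡ 1879;  1508^41 ≡ 1909;  1508^56 ≡ 152;  1508^82 ≡ 1239;  1508^164 ≡ 725;  1508^287 ≡ 1.
Smallest exponent giving 1 is 287.

287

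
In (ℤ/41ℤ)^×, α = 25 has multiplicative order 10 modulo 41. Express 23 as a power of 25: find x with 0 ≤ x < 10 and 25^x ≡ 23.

Successive powers of 25 modulo 41:
  25^0=1  25^1=25  25^2=10  25^3=4  25^4=18  25^5=40
  25^6=16  25^7=31  25^8=37  25^9=23
So 25^9 ≡ 23 (mod 41), giving x = 9.

9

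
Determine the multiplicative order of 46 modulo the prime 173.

172

The order of 46 must divide p − 1 = 172 = 2^2 · 43.
Divisors: 1, 2, 4, 43, 86, 172.
Check each in increasing order: 46^1 ≡ 46;  46^2 ≡ 40;  46^4 ≡ 43;  46^43 ≡ 80;  46^86 ≡ 172;  46^172 ≡ 1.
Smallest exponent giving 1 is 172.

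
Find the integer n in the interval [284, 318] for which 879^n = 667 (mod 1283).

299

Compute 879^284 mod 1283 = 1041, then multiply by 879 repeatedly:
  879^284=1041  879^285=260  879^286=166  879^287=935  879^288=745
  879^289=525  879^290=878  879^291=679  879^292=246  879^293=690
  879^294=934  879^295=1149  879^296=250  879^297=357  879^298=751
  879^299=667
Found 667 at exponent 299.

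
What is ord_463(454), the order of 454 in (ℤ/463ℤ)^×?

The order of 454 must divide p − 1 = 462 = 2 · 3 · 7 · 11.
Divisors: 1, 2, 3, 6, 7, 11, 14, 21, 22, 33, 42, 66, 77, 154, 231, 462.
Check each in increasing order: 454^1 ≡ 454;  454^2 ≡ 81;  454^3 ≡ 197;  454^6 ≡ 380;  454^7 ≡ 284;  454^11 ≡ 212;  454^14 ≡ 94;  454^21 ≡ 305;  454^22 ≡ 33;  454^33 ≡ 51;  454^42 ≡ 425;  454^66 ≡ 286;  454^77 ≡ 442;  454^154 ≡ 441;  454^231 ≡ 462;  454^462 ≡ 1.
Smallest exponent giving 1 is 462.

462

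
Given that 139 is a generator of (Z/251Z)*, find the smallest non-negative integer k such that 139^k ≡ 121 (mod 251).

94

Baby-step giant-step with m = ceil(sqrt(250)) = 16.
Baby table (139^j mod 251 for j=0..15):
  0:1  1:139  2:245  3:170  4:36  5:235  6:35  7:96
  8:41  9:177  10:5  11:193  12:221  13:97  14:180  15:171
Giant step factor: 139^(-16) ≡ 142 (mod 251).
Scan 121·142^i mod 251 for i = 0, 1, …:
  i=0: 121   i=1: 114   i=2: 124   i=3: 38
  i=4: 125   i=5: 180
Match at i=5, j=14: k = 5·16 + 14 = 94.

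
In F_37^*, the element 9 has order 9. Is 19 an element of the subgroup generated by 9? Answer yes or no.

no

⟨9⟩ has order 9; its elements mod 37 are {1, 7, 9, 10, 12, 16, 26, 33, 34}.
19 is not in this set.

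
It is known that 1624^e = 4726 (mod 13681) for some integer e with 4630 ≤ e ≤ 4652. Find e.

Compute 1624^4630 mod 13681 = 5029, then multiply by 1624 repeatedly:
  1624^4630=5029  1624^4631=13220  1624^4632=3791  1624^4633=134  1624^4634=12401
  1624^4635=792  1624^4636=194  1624^4637=393  1624^4638=8906  1624^4639=2527
  1624^4640=13229  1624^4641=4726
Found 4726 at exponent 4641.

4641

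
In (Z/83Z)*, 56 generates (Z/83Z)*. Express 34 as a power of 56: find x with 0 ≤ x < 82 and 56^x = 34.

35

Baby-step giant-step with m = ceil(sqrt(82)) = 10.
Baby table (56^j mod 83 for j=0..9):
  0:1  1:56  2:65  3:71  4:75  5:50  6:61  7:13
  8:64  9:15
Giant step factor: 56^(-10) ≡ 25 (mod 83).
Scan 34·25^i mod 83 for i = 0, 1, …:
  i=0: 34   i=1: 20   i=2: 2   i=3: 50
Match at i=3, j=5: x = 3·10 + 5 = 35.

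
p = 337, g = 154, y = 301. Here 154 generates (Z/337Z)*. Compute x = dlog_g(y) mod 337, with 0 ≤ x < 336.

Baby-step giant-step with m = ceil(sqrt(336)) = 19.
Baby table (154^j mod 337 for j=0..18):
  0:1  1:154  2:126  3:195  4:37  5:306  6:281  7:138
  8:21  9:201  10:287  11:51  12:103  13:23  14:172  15:202
  16:104  17:177  18:298
Giant step factor: 154^(-19) ≡ 264 (mod 337).
Scan 301·264^i mod 337 for i = 0, 1, …:
  i=0: 301   i=1: 269   i=2: 246   i=3: 240
  i=4: 4   i=5: 45   i=6: 85   i=7: 198
  i=8: 37
Match at i=8, j=4: x = 8·19 + 4 = 156.

156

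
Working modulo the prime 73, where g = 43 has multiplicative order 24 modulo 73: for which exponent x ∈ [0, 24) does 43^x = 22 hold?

21

Successive powers of 43 modulo 73:
  43^0=1  43^1=43  43^2=24  43^3=10  43^4=65  43^5=21
  43^6=27  43^7=66  43^8=64  43^9=51  43^10=3  43^11=56
  43^12=72  43^13=30  43^14=49  43^15=63  43^16=8  43^17=52
  43^18=46  43^19=7  43^20=9  43^21=22
So 43^21 ≡ 22 (mod 73), giving x = 21.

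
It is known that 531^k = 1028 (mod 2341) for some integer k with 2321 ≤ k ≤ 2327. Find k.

Compute 531^2321 mod 2341 = 1028, then multiply by 531 repeatedly:
  531^2321=1028
Found 1028 at exponent 2321.

2321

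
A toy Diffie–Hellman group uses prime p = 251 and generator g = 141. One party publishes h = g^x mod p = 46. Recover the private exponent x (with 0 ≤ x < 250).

Baby-step giant-step with m = ceil(sqrt(250)) = 16.
Baby table (141^j mod 251 for j=0..15):
  0:1  1:141  2:52  3:53  4:194  5:246  6:48  7:242
  8:237  9:34  10:25  11:11  12:45  13:70  14:81  15:126
Giant step factor: 141^(-16) ≡ 73 (mod 251).
Scan 46·73^i mod 251 for i = 0, 1, …:
  i=0: 46   i=1: 95   i=2: 158   i=3: 239
  i=4: 128   i=5: 57   i=6: 145   i=7: 43
  i=8: 127   i=9: 235   i=10: 87   i=11: 76
  i=12: 26   i=13: 141
Match at i=13, j=1: x = 13·16 + 1 = 209.

209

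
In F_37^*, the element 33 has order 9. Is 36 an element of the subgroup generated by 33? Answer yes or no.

⟨33⟩ has order 9; its elements mod 37 are {1, 7, 9, 10, 12, 16, 26, 33, 34}.
36 is not in this set.

no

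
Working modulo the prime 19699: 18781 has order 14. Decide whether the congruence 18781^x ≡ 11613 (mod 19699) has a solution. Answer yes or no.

no

⟨18781⟩ has order 14; its elements mod 19699 are {1, 918, 1504, 1742, 3369, 3537, 4333, 15366, 16162, 16330, 17957, 18195, 18781, 19698}.
11613 is not in this set.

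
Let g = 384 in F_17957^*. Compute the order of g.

4489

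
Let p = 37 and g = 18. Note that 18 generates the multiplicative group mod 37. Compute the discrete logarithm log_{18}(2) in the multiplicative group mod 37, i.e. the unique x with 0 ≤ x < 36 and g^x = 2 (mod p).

Successive powers of 18 modulo 37:
  18^0=1  18^1=18  18^2=28  18^3=23  18^4=7  18^5=15
  18^6=11  18^7=13  18^8=12  18^9=31  18^10=3  18^11=17
  18^12=10  18^13=32  18^14=21  18^15=8  18^16=33  18^17=2
So 18^17 ≡ 2 (mod 37), giving x = 17.

17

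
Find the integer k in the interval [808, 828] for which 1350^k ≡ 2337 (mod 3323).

Compute 1350^808 mod 3323 = 1467, then multiply by 1350 repeatedly:
  1350^808=1467  1350^809=3265  1350^810=1452  1350^811=2953  1350^812=2273
  1350^813=1421  1350^814=979  1350^815=2419  1350^816=2464  1350^817=77
  1350^818=937  1350^819=2210  1350^820=2769  1350^821=3098  1350^822=1966
  1350^823=2346  1350^824=281  1350^825=528  1350^826=1678  1350^827=2337
Found 2337 at exponent 827.

827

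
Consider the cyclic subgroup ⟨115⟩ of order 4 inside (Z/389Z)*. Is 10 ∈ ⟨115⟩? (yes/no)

⟨115⟩ has order 4; its elements mod 389 are {1, 115, 274, 388}.
10 is not in this set.

no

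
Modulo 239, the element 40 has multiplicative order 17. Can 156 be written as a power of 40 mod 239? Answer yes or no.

no

⟨40⟩ has order 17; its elements mod 239 are {1, 6, 22, 36, 40, 51, 67, 71, 75, 101, 128, 132, 163, 166, 187, 211, 216}.
156 is not in this set.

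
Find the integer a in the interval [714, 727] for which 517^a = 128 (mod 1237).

725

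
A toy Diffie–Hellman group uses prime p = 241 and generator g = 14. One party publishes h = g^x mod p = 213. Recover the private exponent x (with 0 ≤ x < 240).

171

Baby-step giant-step with m = ceil(sqrt(240)) = 16.
Baby table (14^j mod 241 for j=0..15):
  0:1  1:14  2:196  3:93  4:97  5:153  6:214  7:104
  8:10  9:140  10:32  11:207  12:6  13:84  14:212  15:76
Giant step factor: 14^(-16) ≡ 94 (mod 241).
Scan 213·94^i mod 241 for i = 0, 1, …:
  i=0: 213   i=1: 19   i=2: 99   i=3: 148
  i=4: 175   i=5: 62   i=6: 44   i=7: 39
  i=8: 51   i=9: 215   i=10: 207
Match at i=10, j=11: x = 10·16 + 11 = 171.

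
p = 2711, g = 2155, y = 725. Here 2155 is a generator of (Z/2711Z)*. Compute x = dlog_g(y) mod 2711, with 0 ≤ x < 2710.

1525

Baby-step giant-step with m = ceil(sqrt(2710)) = 53.
Baby table (2155^j mod 2711 for j=0..52):
  0:1  1:2155  2:82  3:495  4:1302  5:2636  6:1035  7:1983
  8:829  9:2657  10:203  11:994  12:380  13:178  14:1339  15:1041
  16:1358  17:1321  18:205  19:2593  20:544  21:1168  22:1232  23:891
  24:717  25:2576  26:1863  27:2485  28:950  29:445  30:1992  31:1247
  32:684  33:1947  34:1868  35:2416  36:1360  37:209  38:369  39:872
  40:437  41:1018  42:591  43:2146  44:2375  45:2468  46:2269  47:1762
  48:1710  49:801  50:1959  51:618  52:689
Giant step factor: 2155^(-53) ≡ 1266 (mod 2711).
Scan 725·1266^i mod 2711 for i = 0, 1, …:
  i=0: 725   i=1: 1532   i=2: 1147   i=3: 1717
  i=4: 2211   i=5: 1374   i=6: 1733   i=7: 779
  i=8: 2121   i=9: 1296     …   i=27: 549
  i=28: 1018
Match at i=28, j=41: x = 28·53 + 41 = 1525.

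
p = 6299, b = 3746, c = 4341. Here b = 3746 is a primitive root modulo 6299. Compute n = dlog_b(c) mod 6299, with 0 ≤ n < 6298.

1446

Baby-step giant-step with m = ceil(sqrt(6298)) = 80.
Baby table (3746^j mod 6299 for j=0..79):
  0:1  1:3746  2:4643  3:1139  4:2271  5:3516  6:6026  7:4079
  8:4859  9:4003  10:3618  11:3879  12:5240  13:1356  14:2582  15:3207
  16:1229  17:5564  18:5652  19:1453  20:602  21:50  22:4629  23:5386
  24:259  25:168  26:5727  27:5247  28:2382  29:3588  30:4881  31:4528
  32:4980  33:3741  34:4810  35:3120  36:2875  37:4759  38:1044  39:5444
  40:3361  41:4904  42:2500  43:4686  44:4742  45:352  46:2101  47:2895
  48:4091  49:5718  50:3028  51:4688  52:5935  53:3339  54:4379  55:1138
  56:4824  57:5172  58:4887  59:1808  60:1343  61:4276  62:5838  63:5319
  64:1237  65:4037  66:5002  67:4266  68:6172  69:2982  70:2445  71:224
  72:1337  73:697  74:3176  75:4784  76:209  77:1838  78:341  79:4988
Giant step factor: 3746^(-80) ≡ 6097 (mod 6299).
Scan 4341·6097^i mod 6299 for i = 0, 1, …:
  i=0: 4341   i=1: 4978   i=2: 2284   i=3: 4758
  i=4: 2631   i=5: 3953   i=6: 1467   i=7: 6018
  i=8: 71   i=9: 4555     …   i=17: 282
  i=18: 6026
Match at i=18, j=6: n = 18·80 + 6 = 1446.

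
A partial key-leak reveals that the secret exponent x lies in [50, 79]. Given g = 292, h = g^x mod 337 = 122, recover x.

Compute 292^50 mod 337 = 192, then multiply by 292 repeatedly:
  292^50=192  292^51=122
Found 122 at exponent 51.

51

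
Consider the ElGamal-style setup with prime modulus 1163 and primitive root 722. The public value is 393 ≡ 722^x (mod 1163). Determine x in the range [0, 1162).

Baby-step giant-step with m = ceil(sqrt(1162)) = 35.
Baby table (722^j mod 1163 for j=0..34):
  0:1  1:722  2:260  3:477  4:146  5:742  6:744  7:1025
  8:382  9:173  10:465  11:786  12:1111  13:835  14:436  15:782
  16:549  17:958  18:854  19:198  20:1070  21:308  22:243  23:996
  24:378  25:774  26:588  27:41  28:527  29:193  30:949  31:171
  32:184  33:266  34:157
Giant step factor: 722^(-35) ≡ 876 (mod 1163).
Scan 393·876^i mod 1163 for i = 0, 1, …:
  i=0: 393   i=1: 20   i=2: 75   i=3: 572
  i=4: 982   i=5: 775   i=6: 871   i=7: 68
  i=8: 255   i=9: 84     …   i=27: 194
  i=28: 146
Match at i=28, j=4: x = 28·35 + 4 = 984.

984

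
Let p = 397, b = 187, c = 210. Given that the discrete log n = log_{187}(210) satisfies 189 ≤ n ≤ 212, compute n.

199

Compute 187^189 mod 397 = 8, then multiply by 187 repeatedly:
  187^189=8  187^190=305  187^191=264  187^192=140  187^193=375
  187^194=253  187^195=68  187^196=12  187^197=259  187^198=396
  187^199=210
Found 210 at exponent 199.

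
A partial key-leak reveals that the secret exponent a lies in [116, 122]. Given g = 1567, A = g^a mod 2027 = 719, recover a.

116

Compute 1567^116 mod 2027 = 719, then multiply by 1567 repeatedly:
  1567^116=719
Found 719 at exponent 116.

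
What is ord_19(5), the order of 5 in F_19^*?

9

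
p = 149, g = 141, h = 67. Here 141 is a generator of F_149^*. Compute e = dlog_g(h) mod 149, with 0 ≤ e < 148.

88

Baby-step giant-step with m = ceil(sqrt(148)) = 13.
Baby table (141^j mod 149 for j=0..12):
  0:1  1:141  2:64  3:84  4:73  5:12  6:53  7:23
  8:114  9:131  10:144  11:40  12:127
Giant step factor: 141^(-13) ≡ 138 (mod 149).
Scan 67·138^i mod 149 for i = 0, 1, …:
  i=0: 67   i=1: 8   i=2: 61   i=3: 74
  i=4: 80   i=5: 14   i=6: 144
Match at i=6, j=10: e = 6·13 + 10 = 88.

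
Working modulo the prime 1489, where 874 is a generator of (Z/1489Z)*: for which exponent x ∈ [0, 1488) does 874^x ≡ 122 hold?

Baby-step giant-step with m = ceil(sqrt(1488)) = 39.
Baby table (874^j mod 1489 for j=0..38):
  0:1  1:874  2:19  3:227  4:361  5:1335  6:903  7:52
  8:778  9:988  10:1381  11:904  12:926  13:797  14:1215  15:253
  16:750  17:340  18:849  19:504  20:1241  21:642  22:1244  23:286
  24:1301  25:967  26:895  27:505  28:626  29:661  30:1471  31:647
  32:1147  33:381  34:947  35:1283  36:125  37:553  38:886
Giant step factor: 874^(-39) ≡ 195 (mod 1489).
Scan 122·195^i mod 1489 for i = 0, 1, …:
  i=0: 122   i=1: 1455   i=2: 815   i=3: 1091
  i=4: 1307   i=5: 246   i=6: 322   i=7: 252
  i=8: 3   i=9: 585     …   i=27: 808
  i=28: 1215
Match at i=28, j=14: x = 28·39 + 14 = 1106.

1106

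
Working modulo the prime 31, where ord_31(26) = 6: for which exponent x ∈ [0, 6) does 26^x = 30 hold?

3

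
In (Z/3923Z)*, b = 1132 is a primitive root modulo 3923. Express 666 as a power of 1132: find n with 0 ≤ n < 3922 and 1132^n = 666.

Baby-step giant-step with m = ceil(sqrt(3922)) = 63.
Baby table (1132^j mod 3923 for j=0..62):
  0:1  1:1132  2:2526  3:3488  4:1878  5:3553  6:921  7:2977
  8:107  9:3434  10:3518  11:531  12:873  13:3563  14:472  15:776
  16:3603  17:2599  18:3741  19:1895  20:3182  21:710  22:3428  23:649
  24:1067  25:3483  26:141  27:2692  28:3096  29:1433  30:1957  31:2752
  32:402  33:3919  34:3318  35:1665  36:1740  37:334  38:1480  39:239
  40:3784  41:3495  42:1956  43:1620  44:1799  45:431  46:1440  47:2035
  48:819  49:1280  50:1373  51:728  52:266  53:2964  54:1083  55:1980
  56:1327  57:3578  58:1760  59:3359  60:1001  61:3308  62:2114
Giant step factor: 1132^(-63) ≡ 218 (mod 3923).
Scan 666·218^i mod 3923 for i = 0, 1, …:
  i=0: 666   i=1: 37   i=2: 220   i=3: 884
  i=4: 485   i=5: 3732   i=6: 1515   i=7: 738
  i=8: 41   i=9: 1092     …   i=16: 998
  i=17: 1799
Match at i=17, j=44: n = 17·63 + 44 = 1115.

1115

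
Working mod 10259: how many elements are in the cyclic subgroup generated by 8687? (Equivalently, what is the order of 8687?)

The order of 8687 must divide p − 1 = 10258 = 2 · 23 · 223.
Divisors: 1, 2, 23, 46, 223, 446, 5129, 10258.
Check each in increasing order: 8687^1 ≡ 8687;  8687^2 ≡ 9024;  8687^23 ≡ 5731;  8687^46 ≡ 5302;  8687^223 ≡ 1654;  8687^446 ≡ 6822;  8687^5129 ≡ 1.
Smallest exponent giving 1 is 5129.

5129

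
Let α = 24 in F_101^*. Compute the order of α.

The order of 24 must divide p − 1 = 100 = 2^2 · 5^2.
Divisors: 1, 2, 4, 5, 10, 20, 25, 50, 100.
Check each in increasing order: 24^1 ≡ 24;  24^2 ≡ 71;  24^4 ≡ 92;  24^5 ≡ 87;  24^10 ≡ 95;  24^20 ≡ 36;  24^25 ≡ 1.
Smallest exponent giving 1 is 25.

25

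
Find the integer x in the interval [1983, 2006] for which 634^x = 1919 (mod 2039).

1985

Compute 634^1983 mod 2039 = 134, then multiply by 634 repeatedly:
  634^1983=134  634^1984=1357  634^1985=1919
Found 1919 at exponent 1985.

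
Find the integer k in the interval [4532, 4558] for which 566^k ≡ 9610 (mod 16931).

4547

Compute 566^4532 mod 16931 = 15921, then multiply by 566 repeatedly:
  566^4532=15921  566^4533=3994  566^4534=8781  566^4535=9263  566^4536=11179
  566^4537=12051  566^4538=14604  566^4539=3536  566^4540=3518  566^4541=10261
  566^4542=393  566^4543=2335  566^4544=992  566^4545=2749  566^4546=15213
  566^4547=9610
Found 9610 at exponent 4547.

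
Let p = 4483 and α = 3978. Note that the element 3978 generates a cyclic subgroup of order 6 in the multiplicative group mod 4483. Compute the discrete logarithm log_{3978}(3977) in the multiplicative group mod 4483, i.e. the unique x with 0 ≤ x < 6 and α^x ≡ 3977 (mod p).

2

Successive powers of 3978 modulo 4483:
  3978^0=1  3978^1=3978  3978^2=3977
So 3978^2 ≡ 3977 (mod 4483), giving x = 2.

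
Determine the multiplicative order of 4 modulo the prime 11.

The order of 4 must divide p − 1 = 10 = 2 · 5.
Divisors: 1, 2, 5, 10.
Check each in increasing order: 4^1 ≡ 4;  4^2 ≡ 5;  4^5 ≡ 1.
Smallest exponent giving 1 is 5.

5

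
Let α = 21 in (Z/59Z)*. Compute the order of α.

The order of 21 must divide p − 1 = 58 = 2 · 29.
Divisors: 1, 2, 29, 58.
Check each in increasing order: 21^1 ≡ 21;  21^2 ≡ 28;  21^29 ≡ 1.
Smallest exponent giving 1 is 29.

29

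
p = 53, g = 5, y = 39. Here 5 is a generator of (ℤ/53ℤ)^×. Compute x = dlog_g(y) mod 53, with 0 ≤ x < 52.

23

Successive powers of 5 modulo 53:
  5^0=1  5^1=5  5^2=25  5^3=19  5^4=42  5^5=51
  5^6=43  5^7=3  5^8=15  5^9=22  5^10=4  5^11=20
  5^12=47  5^13=23  5^14=9  5^15=45  5^16=13  5^17=12
  5^18=7  5^19=35  5^20=16  5^21=27  5^22=29  5^23=39
So 5^23 ≡ 39 (mod 53), giving x = 23.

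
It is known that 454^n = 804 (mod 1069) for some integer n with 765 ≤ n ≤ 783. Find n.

782

Compute 454^765 mod 1069 = 755, then multiply by 454 repeatedly:
  454^765=755  454^766=690  454^767=43  454^768=280  454^769=978
  454^770=377  454^771=118  454^772=122  454^773=869  454^774=65
  454^775=647  454^776=832  454^777=371  454^778=601  454^779=259
  454^780=1065  454^781=322  454^782=804
Found 804 at exponent 782.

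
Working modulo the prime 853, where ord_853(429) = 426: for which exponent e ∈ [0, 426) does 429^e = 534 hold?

Baby-step giant-step with m = ceil(sqrt(426)) = 21.
Baby table (429^j mod 853 for j=0..20):
  0:1  1:429  2:646  3:762  4:199  5:71  6:604  7:657
  8:363  9:481  10:776  11:234  12:585  13:183  14:31  15:504
  16:407  17:591  18:198  19:495  20:811
Giant step factor: 429^(-21) ≡ 788 (mod 853).
Scan 534·788^i mod 853 for i = 0, 1, …:
  i=0: 534   i=1: 263   i=2: 818   i=3: 569
  i=4: 547   i=5: 271   i=6: 298   i=7: 249
  i=8: 22   i=9: 276     …   i=16: 675
  i=17: 481
Match at i=17, j=9: e = 17·21 + 9 = 366.

366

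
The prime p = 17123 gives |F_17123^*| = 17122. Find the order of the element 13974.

17122

The order of 13974 must divide p − 1 = 17122 = 2 · 7 · 1223.
Divisors: 1, 2, 7, 14, 1223, 2446, 8561, 17122.
Check each in increasing order: 13974^1 ≡ 13974;  13974^2 ≡ 1984;  13974^7 ≡ 4847;  13974^14 ≡ 653;  13974^1223 ≡ 6950;  13974^2446 ≡ 15640;  13974^8561 ≡ 17122;  13974^17122 ≡ 1.
Smallest exponent giving 1 is 17122.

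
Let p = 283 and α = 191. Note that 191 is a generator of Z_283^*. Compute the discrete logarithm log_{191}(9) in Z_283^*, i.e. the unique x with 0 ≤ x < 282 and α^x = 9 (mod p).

56

Baby-step giant-step with m = ceil(sqrt(282)) = 17.
Baby table (191^j mod 283 for j=0..16):
  0:1  1:191  2:257  3:128  4:110  5:68  6:253  7:213
  8:214  9:122  10:96  11:224  12:51  13:119  14:89  15:19
  16:233
Giant step factor: 191^(-17) ≡ 114 (mod 283).
Scan 9·114^i mod 283 for i = 0, 1, …:
  i=0: 9   i=1: 177   i=2: 85   i=3: 68
Match at i=3, j=5: x = 3·17 + 5 = 56.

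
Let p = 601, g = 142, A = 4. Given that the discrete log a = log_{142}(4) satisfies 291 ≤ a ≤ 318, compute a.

312

Compute 142^291 mod 601 = 31, then multiply by 142 repeatedly:
  142^291=31  142^292=195  142^293=44  142^294=238  142^295=140
  142^296=47  142^297=63  142^298=532  142^299=419  142^300=600
  142^301=459  142^302=270  142^303=477  142^304=422  142^305=425
  142^306=250  142^307=41  142^308=413  142^309=349  142^310=276
  142^311=127  142^312=4
Found 4 at exponent 312.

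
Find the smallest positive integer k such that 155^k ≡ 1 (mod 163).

The order of 155 must divide p − 1 = 162 = 2 · 3^4.
Divisors: 1, 2, 3, 6, 9, 18, 27, 54, 81, 162.
Check each in increasing order: 155^1 ≡ 155;  155^2 ≡ 64;  155^3 ≡ 140;  155^6 ≡ 40;  155^9 ≡ 58;  155^18 ≡ 104;  155^27 ≡ 1.
Smallest exponent giving 1 is 27.

27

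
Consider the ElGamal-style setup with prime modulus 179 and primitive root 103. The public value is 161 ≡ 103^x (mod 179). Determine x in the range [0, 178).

Baby-step giant-step with m = ceil(sqrt(178)) = 14.
Baby table (103^j mod 179 for j=0..13):
  0:1  1:103  2:48  3:111  4:156  5:137  6:149  7:132
  8:171  9:71  10:153  11:7  12:5  13:157
Giant step factor: 103^(-14) ≡ 135 (mod 179).
Scan 161·135^i mod 179 for i = 0, 1, …:
  i=0: 161   i=1: 76   i=2: 57   i=3: 177
  i=4: 88   i=5: 66   i=6: 139   i=7: 149
Match at i=7, j=6: x = 7·14 + 6 = 104.

104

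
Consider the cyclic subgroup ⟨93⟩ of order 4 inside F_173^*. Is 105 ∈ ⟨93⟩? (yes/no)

no

⟨93⟩ has order 4; its elements mod 173 are {1, 80, 93, 172}.
105 is not in this set.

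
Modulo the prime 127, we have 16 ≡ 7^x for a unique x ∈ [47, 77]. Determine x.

54

Compute 7^47 mod 127 = 29, then multiply by 7 repeatedly:
  7^47=29  7^48=76  7^49=24  7^50=41  7^51=33
  7^52=104  7^53=93  7^54=16
Found 16 at exponent 54.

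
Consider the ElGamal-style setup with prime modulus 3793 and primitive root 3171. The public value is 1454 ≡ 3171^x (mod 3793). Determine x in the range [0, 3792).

3635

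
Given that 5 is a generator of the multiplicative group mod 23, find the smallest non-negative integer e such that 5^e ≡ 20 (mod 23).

5

Successive powers of 5 modulo 23:
  5^0=1  5^1=5  5^2=2  5^3=10  5^4=4  5^5=20
So 5^5 ≡ 20 (mod 23), giving e = 5.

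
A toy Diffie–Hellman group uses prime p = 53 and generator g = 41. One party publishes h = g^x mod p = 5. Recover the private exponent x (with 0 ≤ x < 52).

Baby-step giant-step with m = ceil(sqrt(52)) = 8.
Baby table (41^j mod 53 for j=0..7):
  0:1  1:41  2:38  3:21  4:13  5:3  6:17  7:8
Giant step factor: 41^(-8) ≡ 16 (mod 53).
Scan 5·16^i mod 53 for i = 0, 1, …:
  i=0: 5   i=1: 27   i=2: 8
Match at i=2, j=7: x = 2·8 + 7 = 23.

23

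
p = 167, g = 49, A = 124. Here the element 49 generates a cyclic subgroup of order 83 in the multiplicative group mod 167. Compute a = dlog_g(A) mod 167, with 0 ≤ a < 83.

38

Baby-step giant-step with m = ceil(sqrt(83)) = 10.
Baby table (49^j mod 167 for j=0..9):
  0:1  1:49  2:63  3:81  4:128  5:93  6:48  7:14
  8:18  9:47
Giant step factor: 49^(-10) ≡ 62 (mod 167).
Scan 124·62^i mod 167 for i = 0, 1, …:
  i=0: 124   i=1: 6   i=2: 38   i=3: 18
Match at i=3, j=8: a = 3·10 + 8 = 38.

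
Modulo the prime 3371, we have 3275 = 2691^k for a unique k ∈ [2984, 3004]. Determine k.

3002

Compute 2691^2984 mod 3371 = 1358, then multiply by 2691 repeatedly:
  2691^2984=1358  2691^2985=214  2691^2986=2804  2691^2987=1266  2691^2988=2096
  2691^2989=653  2691^2990=932  2691^2991=3359  2691^2992=1418  2691^2993=3237
  2691^2994=103  2691^2995=751  2691^2996=1712  2691^2997=2206  2691^2998=15
  2691^2999=3284  2691^3000=1853  2691^3001=714  2691^3002=3275
Found 3275 at exponent 3002.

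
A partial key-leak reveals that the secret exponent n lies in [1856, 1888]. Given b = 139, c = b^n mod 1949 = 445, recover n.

1860

Compute 139^1856 mod 1949 = 222, then multiply by 139 repeatedly:
  139^1856=222  139^1857=1623  139^1858=1462  139^1859=522  139^1860=445
Found 445 at exponent 1860.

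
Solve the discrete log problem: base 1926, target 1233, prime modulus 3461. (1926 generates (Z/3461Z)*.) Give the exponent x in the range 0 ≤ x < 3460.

1652

Baby-step giant-step with m = ceil(sqrt(3460)) = 59.
Baby table (1926^j mod 3461 for j=0..58):
  0:1  1:1926  2:2745  3:1923  4:428  5:610  6:1581  7:2787
  8:3212  9:1505  10:1773  11:2252  12:719  13:394  14:885  15:1698
  16:3164  17:2504  18:1531  19:3395  20:941  21:2263  22:1139  23:2901
  24:1272  25:2945  26:2952  27:2590  28:1039  29:656  30:191  31:1000
  32:1684  33:427  34:2145  35:2297  36:864  37:2784  38:895  39:192
  40:2926  41:968  42:2350  43:2573  44:2907  45:2445  46:2110  47:646
  48:1697  49:1238  50:3220  51:3069  52:2967  53:331  54:682  55:1813
  56:3150  57:3228  58:1172
Giant step factor: 1926^(-59) ≡ 1775 (mod 3461).
Scan 1233·1775^i mod 3461 for i = 0, 1, …:
  i=0: 1233   i=1: 1223   i=2: 778   i=3: 11
  i=4: 2220   i=5: 1882   i=6: 685   i=7: 1064
  i=8: 2355   i=9: 2698     …   i=27: 700
  i=28: 1
Match at i=28, j=0: x = 28·59 + 0 = 1652.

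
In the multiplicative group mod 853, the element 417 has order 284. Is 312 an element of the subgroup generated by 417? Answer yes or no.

312 ∈ ⟨417⟩ iff 312^284 ≡ 1 (mod 853), since |⟨417⟩| = 284.
312^284 mod 853 = 1.
Since 1 = 1, 312 lies in the subgroup.

yes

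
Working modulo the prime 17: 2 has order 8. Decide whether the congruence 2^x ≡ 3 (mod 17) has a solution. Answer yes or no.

no

3 ∈ ⟨2⟩ iff 3^8 ≡ 1 (mod 17), since |⟨2⟩| = 8.
3^8 mod 17 = 16.
Since 16 ≠ 1, 3 does not lie in the subgroup.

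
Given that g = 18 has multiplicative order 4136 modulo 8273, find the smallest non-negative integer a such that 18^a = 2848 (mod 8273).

1698

Baby-step giant-step with m = ceil(sqrt(4136)) = 65.
Baby table (18^j mod 8273 for j=0..64):
  0:1  1:18  2:324  3:5832  4:5700  5:3324  6:1921  7:1486
  8:1929  9:1630  10:4521  11:6921  12:483  13:421  14:7578  15:4036
  16:6464  17:530  18:1267  19:6260  20:5131  21:1355  22:7844  23:551
  24:1645  25:4791  26:3508  27:5233  28:3191  29:7800  30:8032  31:3935
  32:4646  33:898  34:7891  35:1397  36:327  37:5886  38:6672  39:4274
  40:2475  41:3185  42:7692  43:6088  44:2035  45:3538  46:5773  47:4638
  48:754  49:5299  50:4379  51:4365  52:4113  53:7850  54:659  55:3589
  56:6691  57:4616  58:358  59:6444  60:170  61:3060  62:5442  63:6953
  64:1059
Giant step factor: 18^(-65) ≡ 2693 (mod 8273).
Scan 2848·2693^i mod 8273 for i = 0, 1, …:
  i=0: 2848   i=1: 593   i=2: 260   i=3: 5248
  i=4: 2580   i=5: 6893   i=6: 6510   i=7: 943
  i=8: 7961   i=9: 3630     …   i=25: 5386
  i=26: 1929
Match at i=26, j=8: a = 26·65 + 8 = 1698.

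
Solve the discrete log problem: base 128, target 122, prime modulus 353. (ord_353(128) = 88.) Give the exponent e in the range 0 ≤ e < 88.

84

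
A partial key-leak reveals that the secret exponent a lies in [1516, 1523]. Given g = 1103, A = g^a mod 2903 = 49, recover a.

Compute 1103^1516 mod 2903 = 1613, then multiply by 1103 repeatedly:
  1103^1516=1613  1103^1517=2503  1103^1518=56  1103^1519=805  1103^1520=2500
  1103^1521=2553  1103^1522=49
Found 49 at exponent 1522.

1522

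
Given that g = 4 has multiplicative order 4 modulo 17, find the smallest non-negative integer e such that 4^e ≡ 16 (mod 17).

Successive powers of 4 modulo 17:
  4^0=1  4^1=4  4^2=16
So 4^2 ≡ 16 (mod 17), giving e = 2.

2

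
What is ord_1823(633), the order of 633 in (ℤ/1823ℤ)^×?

911

The order of 633 must divide p − 1 = 1822 = 2 · 911.
Divisors: 1, 2, 911, 1822.
Check each in increasing order: 633^1 ≡ 633;  633^2 ≡ 1452;  633^911 ≡ 1.
Smallest exponent giving 1 is 911.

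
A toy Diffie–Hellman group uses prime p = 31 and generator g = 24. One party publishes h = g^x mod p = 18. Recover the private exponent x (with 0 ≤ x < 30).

2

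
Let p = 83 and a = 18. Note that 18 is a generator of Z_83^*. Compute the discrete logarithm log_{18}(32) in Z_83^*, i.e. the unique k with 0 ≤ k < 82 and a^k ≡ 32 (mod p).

Baby-step giant-step with m = ceil(sqrt(82)) = 10.
Baby table (18^j mod 83 for j=0..9):
  0:1  1:18  2:75  3:22  4:64  5:73  6:69  7:80
  8:29  9:24
Giant step factor: 18^(-10) ≡ 44 (mod 83).
Scan 32·44^i mod 83 for i = 0, 1, …:
  i=0: 32   i=1: 80
Match at i=1, j=7: k = 1·10 + 7 = 17.

17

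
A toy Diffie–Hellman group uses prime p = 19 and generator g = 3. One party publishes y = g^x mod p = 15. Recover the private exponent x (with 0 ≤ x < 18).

5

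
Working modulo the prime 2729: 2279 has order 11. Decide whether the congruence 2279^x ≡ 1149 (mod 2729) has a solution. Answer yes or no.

no

1149 ∈ ⟨2279⟩ iff 1149^11 ≡ 1 (mod 2729), since |⟨2279⟩| = 11.
1149^11 mod 2729 = 2503.
Since 2503 ≠ 1, 1149 does not lie in the subgroup.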